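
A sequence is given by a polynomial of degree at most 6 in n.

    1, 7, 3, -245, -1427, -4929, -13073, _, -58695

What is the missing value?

-29357

Using the first 7 terms:
D1: 6, -4, -248, -1182, -3502, -8144
D2: -10, -244, -934, -2320, -4642
D3: -234, -690, -1386, -2322
D4: -456, -696, -936
D5: -240, -240
Constant fifth difference = -240.
Extend forward: -936 − 240 = -1176;  -2322 − 1176 = -3498;  -4642 − 3498 = -8140;  -8144 − 8140 = -16284;  -13073 − 16284 = -29357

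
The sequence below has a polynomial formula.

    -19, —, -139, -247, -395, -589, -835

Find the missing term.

-65

Using the last 5 terms:
D1: -108  -148  -194  -246
D2: -40  -46  -52
D3: -6  -6
Constant third difference = -6.
Extend backward: -40 + 6 = -34;  -108 + 34 = -74;  -139 + 74 = -65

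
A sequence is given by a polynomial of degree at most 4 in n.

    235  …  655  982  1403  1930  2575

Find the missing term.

Using the last 5 terms:
First differences: 327, 421, 527, 645
Second differences: 94, 106, 118
Third differences: 12, 12
Constant third difference = 12.
Extend backward: 94 − 12 = 82;  327 − 82 = 245;  655 − 245 = 410

410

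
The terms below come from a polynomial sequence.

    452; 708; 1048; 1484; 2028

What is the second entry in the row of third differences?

12

First differences: 256, 340, 436, 544
Second differences: 84, 96, 108
Third differences: 12, 12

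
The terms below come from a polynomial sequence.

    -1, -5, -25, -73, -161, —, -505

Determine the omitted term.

-301

Using the first 5 terms:
-4, -20, -48, -88
-16, -28, -40
-12, -12
Constant third difference = -12.
Extend forward: -40 − 12 = -52;  -88 − 52 = -140;  -161 − 140 = -301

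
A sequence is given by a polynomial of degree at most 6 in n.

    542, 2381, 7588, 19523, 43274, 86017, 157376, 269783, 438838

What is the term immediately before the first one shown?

1839, 5207, 11935, 23751, 42743, 71359, 112407, 169055
3368, 6728, 11816, 18992, 28616, 41048, 56648
3360, 5088, 7176, 9624, 12432, 15600
1728, 2088, 2448, 2808, 3168
360, 360, 360, 360
The fifth differences are constant at 360.
Work back: 1728 − 360 = 1368;  3360 − 1368 = 1992;  3368 − 1992 = 1376;  1839 − 1376 = 463;  542 − 463 = 79

79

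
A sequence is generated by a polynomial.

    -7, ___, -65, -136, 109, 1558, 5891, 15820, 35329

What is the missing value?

-14

Using the last 7 terms:
First differences: -71  245  1449  4333  9929  19509
Second differences: 316  1204  2884  5596  9580
Third differences: 888  1680  2712  3984
Fourth differences: 792  1032  1272
Fifth differences: 240  240
Constant fifth difference = 240.
Extend backward: 792 − 240 = 552;  888 − 552 = 336;  316 − 336 = -20;  -71 + 20 = -51;  -65 + 51 = -14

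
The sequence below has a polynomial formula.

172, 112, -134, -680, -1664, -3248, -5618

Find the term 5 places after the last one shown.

-37448

D1: -60, -246, -546, -984, -1584, -2370
D2: -186, -300, -438, -600, -786
D3: -114, -138, -162, -186
D4: -24, -24, -24
Constant fourth difference = -24, so extend:
-186 − 24 = -210;  -786 − 210 = -996;  -2370 − 996 = -3366;  -5618 − 3366 = -8984
-210 − 24 = -234;  -996 − 234 = -1230;  -3366 − 1230 = -4596;  -8984 − 4596 = -13580
-234 − 24 = -258;  -1230 − 258 = -1488;  -4596 − 1488 = -6084;  -13580 − 6084 = -19664
-258 − 24 = -282;  -1488 − 282 = -1770;  -6084 − 1770 = -7854;  -19664 − 7854 = -27518
-282 − 24 = -306;  -1770 − 306 = -2076;  -7854 − 2076 = -9930;  -27518 − 9930 = -37448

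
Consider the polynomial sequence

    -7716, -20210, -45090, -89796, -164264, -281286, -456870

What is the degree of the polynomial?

First differences: -12494, -24880, -44706, -74468, -117022, -175584
Second differences: -12386, -19826, -29762, -42554, -58562
Third differences: -7440, -9936, -12792, -16008
Fourth differences: -2496, -2856, -3216
Fifth differences: -360, -360
The fifth differences are constant, so the polynomial has degree 5.

5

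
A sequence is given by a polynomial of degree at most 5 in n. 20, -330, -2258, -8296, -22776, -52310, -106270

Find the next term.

First differences: -350  -1928  -6038  -14480  -29534  -53960
Second differences: -1578  -4110  -8442  -15054  -24426
Third differences: -2532  -4332  -6612  -9372
Fourth differences: -1800  -2280  -2760
Fifth differences: -480  -480
The fifth differences are constant (-480).
-2760 − 480 = -3240;  -9372 − 3240 = -12612;  -24426 − 12612 = -37038;  -53960 − 37038 = -90998;  -106270 − 90998 = -197268

-197268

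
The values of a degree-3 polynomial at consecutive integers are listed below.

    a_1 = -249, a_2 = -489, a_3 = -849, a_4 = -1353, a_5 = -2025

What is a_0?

-105

First differences: -240, -360, -504, -672
Second differences: -120, -144, -168
Third differences: -24, -24
The third differences are constant at -24.
Work back: -120 + 24 = -96;  -240 + 96 = -144;  -249 + 144 = -105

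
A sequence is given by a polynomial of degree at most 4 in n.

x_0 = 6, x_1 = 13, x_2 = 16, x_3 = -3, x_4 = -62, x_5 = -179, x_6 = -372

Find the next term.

-659

7 , 3 , -19 , -59 , -117 , -193
-4 , -22 , -40 , -58 , -76
-18 , -18 , -18 , -18
Constant third difference = -18, so extend:
-76 − 18 = -94;  -193 − 94 = -287;  -372 − 287 = -659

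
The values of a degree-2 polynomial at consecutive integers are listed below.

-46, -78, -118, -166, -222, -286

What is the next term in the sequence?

D1: -32 , -40 , -48 , -56 , -64
D2: -8 , -8 , -8 , -8
The second differences are constant (-8).
-64 − 8 = -72;  -286 − 72 = -358

-358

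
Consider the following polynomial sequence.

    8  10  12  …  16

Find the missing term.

Using the first 3 terms:
2  2
Constant first difference = 2.
Extend forward: 12 + 2 = 14

14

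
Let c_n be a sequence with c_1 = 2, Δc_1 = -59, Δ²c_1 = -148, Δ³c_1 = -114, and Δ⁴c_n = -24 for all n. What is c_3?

-264

Build the table forward from the leading diagonal:
Δ⁴: -24  -24  -24
Δ³: -114  -138  -162
Δ²: -148  -262  -400
Δ: -59  -207  -469
c: 2  -57  -264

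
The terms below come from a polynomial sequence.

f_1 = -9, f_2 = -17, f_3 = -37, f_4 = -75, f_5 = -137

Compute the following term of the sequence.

-229

Δ: -8, -20, -38, -62
Δ²: -12, -18, -24
Δ³: -6, -6
The third differences are constant (-6).
-24 − 6 = -30;  -62 − 30 = -92;  -137 − 92 = -229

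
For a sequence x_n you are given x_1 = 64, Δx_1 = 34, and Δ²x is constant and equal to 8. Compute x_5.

248

Build the table forward from the leading diagonal:
Second differences: 8  8  8  8  8
First differences: 34  42  50  58  66
x: 64  98  140  190  248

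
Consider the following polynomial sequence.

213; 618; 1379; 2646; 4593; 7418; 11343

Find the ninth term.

First differences: 405 , 761 , 1267 , 1947 , 2825 , 3925
Second differences: 356 , 506 , 680 , 878 , 1100
Third differences: 150 , 174 , 198 , 222
Fourth differences: 24 , 24 , 24
Fourth differences constant at 24.
222 + 24 = 246;  1100 + 246 = 1346;  3925 + 1346 = 5271;  11343 + 5271 = 16614
246 + 24 = 270;  1346 + 270 = 1616;  5271 + 1616 = 6887;  16614 + 6887 = 23501

23501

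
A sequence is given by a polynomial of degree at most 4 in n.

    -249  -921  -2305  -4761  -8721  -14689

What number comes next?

First differences: -672  -1384  -2456  -3960  -5968
Second differences: -712  -1072  -1504  -2008
Third differences: -360  -432  -504
Fourth differences: -72  -72
The fourth differences are constant (-72).
-504 − 72 = -576;  -2008 − 576 = -2584;  -5968 − 2584 = -8552;  -14689 − 8552 = -23241

-23241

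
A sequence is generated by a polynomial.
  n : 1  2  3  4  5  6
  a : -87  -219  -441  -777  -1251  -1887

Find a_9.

-5007

Δ: -132, -222, -336, -474, -636
Δ²: -90, -114, -138, -162
Δ³: -24, -24, -24
Constant third difference = -24, so extend:
-162 − 24 = -186;  -636 − 186 = -822;  -1887 − 822 = -2709
-186 − 24 = -210;  -822 − 210 = -1032;  -2709 − 1032 = -3741
-210 − 24 = -234;  -1032 − 234 = -1266;  -3741 − 1266 = -5007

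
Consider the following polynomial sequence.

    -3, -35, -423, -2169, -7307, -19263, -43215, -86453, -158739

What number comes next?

-272667

Δ: -32, -388, -1746, -5138, -11956, -23952, -43238, -72286
Δ²: -356, -1358, -3392, -6818, -11996, -19286, -29048
Δ³: -1002, -2034, -3426, -5178, -7290, -9762
Δ⁴: -1032, -1392, -1752, -2112, -2472
Δ⁵: -360, -360, -360, -360
Constant fifth difference = -360, so extend:
-2472 − 360 = -2832;  -9762 − 2832 = -12594;  -29048 − 12594 = -41642;  -72286 − 41642 = -113928;  -158739 − 113928 = -272667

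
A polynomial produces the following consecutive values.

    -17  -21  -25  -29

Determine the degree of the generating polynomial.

1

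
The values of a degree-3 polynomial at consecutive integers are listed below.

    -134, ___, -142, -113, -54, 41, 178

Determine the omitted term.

-147

Using the last 5 terms:
Δ: 29, 59, 95, 137
Δ²: 30, 36, 42
Δ³: 6, 6
Constant third difference = 6.
Extend backward: 30 − 6 = 24;  29 − 24 = 5;  -142 − 5 = -147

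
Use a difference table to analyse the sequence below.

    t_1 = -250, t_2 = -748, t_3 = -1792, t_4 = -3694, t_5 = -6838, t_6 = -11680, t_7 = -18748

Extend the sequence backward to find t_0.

-58

Δ: -498  -1044  -1902  -3144  -4842  -7068
Δ²: -546  -858  -1242  -1698  -2226
Δ³: -312  -384  -456  -528
Δ⁴: -72  -72  -72
The fourth differences are constant at -72.
Work back: -312 + 72 = -240;  -546 + 240 = -306;  -498 + 306 = -192;  -250 + 192 = -58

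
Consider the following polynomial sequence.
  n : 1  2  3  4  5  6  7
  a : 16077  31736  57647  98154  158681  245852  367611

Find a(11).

1412327

Δ: 15659, 25911, 40507, 60527, 87171, 121759
Δ²: 10252, 14596, 20020, 26644, 34588
Δ³: 4344, 5424, 6624, 7944
Δ⁴: 1080, 1200, 1320
Δ⁵: 120, 120
The fifth differences are constant (120).
1320 + 120 = 1440;  7944 + 1440 = 9384;  34588 + 9384 = 43972;  121759 + 43972 = 165731;  367611 + 165731 = 533342
1440 + 120 = 1560;  9384 + 1560 = 10944;  43972 + 10944 = 54916;  165731 + 54916 = 220647;  533342 + 220647 = 753989
1560 + 120 = 1680;  10944 + 1680 = 12624;  54916 + 12624 = 67540;  220647 + 67540 = 288187;  753989 + 288187 = 1042176
1680 + 120 = 1800;  12624 + 1800 = 14424;  67540 + 14424 = 81964;  288187 + 81964 = 370151;  1042176 + 370151 = 1412327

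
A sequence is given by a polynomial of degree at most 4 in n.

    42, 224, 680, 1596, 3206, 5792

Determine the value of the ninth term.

182, 456, 916, 1610, 2586
274, 460, 694, 976
186, 234, 282
48, 48
Constant fourth difference = 48, so extend:
282 + 48 = 330;  976 + 330 = 1306;  2586 + 1306 = 3892;  5792 + 3892 = 9684
330 + 48 = 378;  1306 + 378 = 1684;  3892 + 1684 = 5576;  9684 + 5576 = 15260
378 + 48 = 426;  1684 + 426 = 2110;  5576 + 2110 = 7686;  15260 + 7686 = 22946

22946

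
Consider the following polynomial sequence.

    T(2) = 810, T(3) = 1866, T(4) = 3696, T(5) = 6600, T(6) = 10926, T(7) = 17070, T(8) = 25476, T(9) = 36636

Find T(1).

1056  1830  2904  4326  6144  8406  11160
774  1074  1422  1818  2262  2754
300  348  396  444  492
48  48  48  48
The fourth differences are constant at 48.
Work back: 300 − 48 = 252;  774 − 252 = 522;  1056 − 522 = 534;  810 − 534 = 276

276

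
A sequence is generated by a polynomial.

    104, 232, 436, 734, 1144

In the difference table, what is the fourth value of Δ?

410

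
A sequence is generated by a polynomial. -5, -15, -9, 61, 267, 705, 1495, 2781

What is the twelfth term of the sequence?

16605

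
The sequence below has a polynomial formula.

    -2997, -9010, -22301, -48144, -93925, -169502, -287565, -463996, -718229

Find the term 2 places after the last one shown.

-1557757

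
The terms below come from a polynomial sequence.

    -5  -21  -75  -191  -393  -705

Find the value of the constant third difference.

First differences: -16, -54, -116, -202, -312
Second differences: -38, -62, -86, -110
Third differences: -24, -24, -24

-24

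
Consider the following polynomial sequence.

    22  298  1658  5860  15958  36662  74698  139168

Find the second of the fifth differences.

First differences: 276, 1360, 4202, 10098, 20704, 38036, 64470
Second differences: 1084, 2842, 5896, 10606, 17332, 26434
Third differences: 1758, 3054, 4710, 6726, 9102
Fourth differences: 1296, 1656, 2016, 2376
Fifth differences: 360, 360, 360

360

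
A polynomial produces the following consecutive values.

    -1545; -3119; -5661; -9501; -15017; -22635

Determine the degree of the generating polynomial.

4

First differences: -1574, -2542, -3840, -5516, -7618
Second differences: -968, -1298, -1676, -2102
Third differences: -330, -378, -426
Fourth differences: -48, -48
The fourth differences are constant, so the polynomial has degree 4.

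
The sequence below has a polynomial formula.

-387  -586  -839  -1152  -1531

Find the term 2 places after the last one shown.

Δ: -199, -253, -313, -379
Δ²: -54, -60, -66
Δ³: -6, -6
Third differences constant at -6.
-66 − 6 = -72;  -379 − 72 = -451;  -1531 − 451 = -1982
-72 − 6 = -78;  -451 − 78 = -529;  -1982 − 529 = -2511

-2511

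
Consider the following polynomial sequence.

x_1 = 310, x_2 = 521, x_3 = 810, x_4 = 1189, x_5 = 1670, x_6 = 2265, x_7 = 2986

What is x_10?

6025

Δ: 211, 289, 379, 481, 595, 721
Δ²: 78, 90, 102, 114, 126
Δ³: 12, 12, 12, 12
The third differences are constant (12).
126 + 12 = 138;  721 + 138 = 859;  2986 + 859 = 3845
138 + 12 = 150;  859 + 150 = 1009;  3845 + 1009 = 4854
150 + 12 = 162;  1009 + 162 = 1171;  4854 + 1171 = 6025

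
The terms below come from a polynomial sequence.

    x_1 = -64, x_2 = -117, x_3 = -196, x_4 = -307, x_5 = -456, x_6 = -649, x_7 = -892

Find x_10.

-1981

-53  -79  -111  -149  -193  -243
-26  -32  -38  -44  -50
-6  -6  -6  -6
Constant third difference = -6, so extend:
-50 − 6 = -56;  -243 − 56 = -299;  -892 − 299 = -1191
-56 − 6 = -62;  -299 − 62 = -361;  -1191 − 361 = -1552
-62 − 6 = -68;  -361 − 68 = -429;  -1552 − 429 = -1981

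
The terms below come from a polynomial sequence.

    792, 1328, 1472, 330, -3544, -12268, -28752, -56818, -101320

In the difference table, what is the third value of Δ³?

D1: 536, 144, -1142, -3874, -8724, -16484, -28066, -44502
D2: -392, -1286, -2732, -4850, -7760, -11582, -16436
D3: -894, -1446, -2118, -2910, -3822, -4854
D4: -552, -672, -792, -912, -1032
D5: -120, -120, -120, -120

-2118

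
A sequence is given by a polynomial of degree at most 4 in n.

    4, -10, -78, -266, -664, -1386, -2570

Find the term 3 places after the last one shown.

First differences: -14, -68, -188, -398, -722, -1184
Second differences: -54, -120, -210, -324, -462
Third differences: -66, -90, -114, -138
Fourth differences: -24, -24, -24
The fourth differences are constant (-24).
-138 − 24 = -162;  -462 − 162 = -624;  -1184 − 624 = -1808;  -2570 − 1808 = -4378
-162 − 24 = -186;  -624 − 186 = -810;  -1808 − 810 = -2618;  -4378 − 2618 = -6996
-186 − 24 = -210;  -810 − 210 = -1020;  -2618 − 1020 = -3638;  -6996 − 3638 = -10634

-10634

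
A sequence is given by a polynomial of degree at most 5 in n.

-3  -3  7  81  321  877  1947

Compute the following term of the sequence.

First differences: 0 , 10 , 74 , 240 , 556 , 1070
Second differences: 10 , 64 , 166 , 316 , 514
Third differences: 54 , 102 , 150 , 198
Fourth differences: 48 , 48 , 48
Constant fourth difference = 48, so extend:
198 + 48 = 246;  514 + 246 = 760;  1070 + 760 = 1830;  1947 + 1830 = 3777

3777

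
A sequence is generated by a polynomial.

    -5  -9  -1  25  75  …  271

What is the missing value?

155

Using the first 5 terms:
D1: -4, 8, 26, 50
D2: 12, 18, 24
D3: 6, 6
Constant third difference = 6.
Extend forward: 24 + 6 = 30;  50 + 30 = 80;  75 + 80 = 155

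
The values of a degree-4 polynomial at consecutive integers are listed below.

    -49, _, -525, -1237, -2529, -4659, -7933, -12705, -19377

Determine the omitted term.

-183

Using the last 7 terms:
First differences: -712, -1292, -2130, -3274, -4772, -6672
Second differences: -580, -838, -1144, -1498, -1900
Third differences: -258, -306, -354, -402
Fourth differences: -48, -48, -48
Constant fourth difference = -48.
Extend backward: -258 + 48 = -210;  -580 + 210 = -370;  -712 + 370 = -342;  -525 + 342 = -183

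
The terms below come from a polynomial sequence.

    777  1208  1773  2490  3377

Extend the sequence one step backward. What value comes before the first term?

462

431  565  717  887
134  152  170
18  18
The third differences are constant at 18.
Work back: 134 − 18 = 116;  431 − 116 = 315;  777 − 315 = 462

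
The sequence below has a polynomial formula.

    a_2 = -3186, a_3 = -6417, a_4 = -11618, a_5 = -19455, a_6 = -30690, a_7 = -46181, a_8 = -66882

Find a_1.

-1355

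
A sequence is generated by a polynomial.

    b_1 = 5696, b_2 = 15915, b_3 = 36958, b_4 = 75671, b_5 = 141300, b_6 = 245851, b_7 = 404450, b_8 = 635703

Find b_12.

Δ: 10219, 21043, 38713, 65629, 104551, 158599, 231253
Δ²: 10824, 17670, 26916, 38922, 54048, 72654
Δ³: 6846, 9246, 12006, 15126, 18606
Δ⁴: 2400, 2760, 3120, 3480
Δ⁵: 360, 360, 360
Fifth differences constant at 360.
3480 + 360 = 3840;  18606 + 3840 = 22446;  72654 + 22446 = 95100;  231253 + 95100 = 326353;  635703 + 326353 = 962056
3840 + 360 = 4200;  22446 + 4200 = 26646;  95100 + 26646 = 121746;  326353 + 121746 = 448099;  962056 + 448099 = 1410155
4200 + 360 = 4560;  26646 + 4560 = 31206;  121746 + 31206 = 152952;  448099 + 152952 = 601051;  1410155 + 601051 = 2011206
4560 + 360 = 4920;  31206 + 4920 = 36126;  152952 + 36126 = 189078;  601051 + 189078 = 790129;  2011206 + 790129 = 2801335

2801335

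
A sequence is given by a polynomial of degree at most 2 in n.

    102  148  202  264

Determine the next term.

334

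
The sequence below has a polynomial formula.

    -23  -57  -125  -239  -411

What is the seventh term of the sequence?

D1: -34, -68, -114, -172
D2: -34, -46, -58
D3: -12, -12
The third differences are constant (-12).
-58 − 12 = -70;  -172 − 70 = -242;  -411 − 242 = -653
-70 − 12 = -82;  -242 − 82 = -324;  -653 − 324 = -977

-977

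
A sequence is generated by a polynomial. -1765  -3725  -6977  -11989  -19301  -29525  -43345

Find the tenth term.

First differences: -1960 , -3252 , -5012 , -7312 , -10224 , -13820
Second differences: -1292 , -1760 , -2300 , -2912 , -3596
Third differences: -468 , -540 , -612 , -684
Fourth differences: -72 , -72 , -72
Fourth differences constant at -72.
-684 − 72 = -756;  -3596 − 756 = -4352;  -13820 − 4352 = -18172;  -43345 − 18172 = -61517
-756 − 72 = -828;  -4352 − 828 = -5180;  -18172 − 5180 = -23352;  -61517 − 23352 = -84869
-828 − 72 = -900;  -5180 − 900 = -6080;  -23352 − 6080 = -29432;  -84869 − 29432 = -114301

-114301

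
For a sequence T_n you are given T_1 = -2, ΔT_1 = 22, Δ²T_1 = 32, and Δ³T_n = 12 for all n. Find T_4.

Build the table forward from the leading diagonal:
Δ³: 12  12  12  12
Δ²: 32  44  56  68
Δ: 22  54  98  154
T: -2  20  74  172

172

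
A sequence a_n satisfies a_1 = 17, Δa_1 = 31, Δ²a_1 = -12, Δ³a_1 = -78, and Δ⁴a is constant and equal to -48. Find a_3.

67

Build the table forward from the leading diagonal:
D4: -48  -48  -48
D3: -78  -126  -174
D2: -12  -90  -216
D1: 31  19  -71
a: 17  48  67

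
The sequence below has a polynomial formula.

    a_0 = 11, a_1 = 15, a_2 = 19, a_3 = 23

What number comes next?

27

First differences: 4 , 4 , 4
Constant first difference = 4, so extend:
23 + 4 = 27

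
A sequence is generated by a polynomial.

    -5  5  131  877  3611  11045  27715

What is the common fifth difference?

480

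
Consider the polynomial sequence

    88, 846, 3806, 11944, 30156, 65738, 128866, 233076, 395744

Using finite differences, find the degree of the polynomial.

D1: 758, 2960, 8138, 18212, 35582, 63128, 104210, 162668
D2: 2202, 5178, 10074, 17370, 27546, 41082, 58458
D3: 2976, 4896, 7296, 10176, 13536, 17376
D4: 1920, 2400, 2880, 3360, 3840
D5: 480, 480, 480, 480
The fifth differences are constant, so the polynomial has degree 5.

5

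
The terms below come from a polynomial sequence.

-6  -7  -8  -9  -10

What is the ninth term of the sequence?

-14

First differences: -1, -1, -1, -1
First differences constant at -1.
-10 − 1 = -11
-11 − 1 = -12
-12 − 1 = -13
-13 − 1 = -14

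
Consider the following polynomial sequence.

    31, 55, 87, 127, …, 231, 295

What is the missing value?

Using the first 4 terms:
D1: 24, 32, 40
D2: 8, 8
Constant second difference = 8.
Extend forward: 40 + 8 = 48;  127 + 48 = 175

175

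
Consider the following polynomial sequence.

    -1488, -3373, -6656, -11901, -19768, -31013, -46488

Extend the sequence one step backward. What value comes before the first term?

-533

D1: -1885  -3283  -5245  -7867  -11245  -15475
D2: -1398  -1962  -2622  -3378  -4230
D3: -564  -660  -756  -852
D4: -96  -96  -96
The fourth differences are constant at -96.
Work back: -564 + 96 = -468;  -1398 + 468 = -930;  -1885 + 930 = -955;  -1488 + 955 = -533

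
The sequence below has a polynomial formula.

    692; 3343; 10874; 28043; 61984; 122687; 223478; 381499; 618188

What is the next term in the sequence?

959759

D1: 2651  7531  17169  33941  60703  100791  158021  236689
D2: 4880  9638  16772  26762  40088  57230  78668
D3: 4758  7134  9990  13326  17142  21438
D4: 2376  2856  3336  3816  4296
D5: 480  480  480  480
Constant fifth difference = 480, so extend:
4296 + 480 = 4776;  21438 + 4776 = 26214;  78668 + 26214 = 104882;  236689 + 104882 = 341571;  618188 + 341571 = 959759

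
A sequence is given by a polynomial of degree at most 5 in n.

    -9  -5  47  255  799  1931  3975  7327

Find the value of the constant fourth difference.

72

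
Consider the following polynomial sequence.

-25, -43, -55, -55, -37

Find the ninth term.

-18 , -12 , 0 , 18
6 , 12 , 18
6 , 6
Third differences constant at 6.
18 + 6 = 24;  18 + 24 = 42;  -37 + 42 = 5
24 + 6 = 30;  42 + 30 = 72;  5 + 72 = 77
30 + 6 = 36;  72 + 36 = 108;  77 + 108 = 185
36 + 6 = 42;  108 + 42 = 150;  185 + 150 = 335

335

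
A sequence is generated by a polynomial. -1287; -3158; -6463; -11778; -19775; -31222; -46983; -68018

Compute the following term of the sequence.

Δ: -1871 , -3305 , -5315 , -7997 , -11447 , -15761 , -21035
Δ²: -1434 , -2010 , -2682 , -3450 , -4314 , -5274
Δ³: -576 , -672 , -768 , -864 , -960
Δ⁴: -96 , -96 , -96 , -96
Constant fourth difference = -96, so extend:
-960 − 96 = -1056;  -5274 − 1056 = -6330;  -21035 − 6330 = -27365;  -68018 − 27365 = -95383

-95383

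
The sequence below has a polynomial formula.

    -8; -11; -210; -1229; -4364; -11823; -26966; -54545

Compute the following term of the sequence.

-100944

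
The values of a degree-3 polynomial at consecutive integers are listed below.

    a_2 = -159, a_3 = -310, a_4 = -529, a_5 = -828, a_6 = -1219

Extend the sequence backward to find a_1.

-64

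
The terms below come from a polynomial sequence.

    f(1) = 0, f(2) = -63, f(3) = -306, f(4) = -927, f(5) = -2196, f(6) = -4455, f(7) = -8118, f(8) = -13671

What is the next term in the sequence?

-21672

D1: -63  -243  -621  -1269  -2259  -3663  -5553
D2: -180  -378  -648  -990  -1404  -1890
D3: -198  -270  -342  -414  -486
D4: -72  -72  -72  -72
Constant fourth difference = -72, so extend:
-486 − 72 = -558;  -1890 − 558 = -2448;  -5553 − 2448 = -8001;  -13671 − 8001 = -21672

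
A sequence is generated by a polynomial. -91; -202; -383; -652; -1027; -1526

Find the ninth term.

-111, -181, -269, -375, -499
-70, -88, -106, -124
-18, -18, -18
Constant third difference = -18, so extend:
-124 − 18 = -142;  -499 − 142 = -641;  -1526 − 641 = -2167
-142 − 18 = -160;  -641 − 160 = -801;  -2167 − 801 = -2968
-160 − 18 = -178;  -801 − 178 = -979;  -2968 − 979 = -3947

-3947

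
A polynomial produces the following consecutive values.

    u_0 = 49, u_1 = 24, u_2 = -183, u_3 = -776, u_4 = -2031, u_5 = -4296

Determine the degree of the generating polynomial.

4

D1: -25, -207, -593, -1255, -2265
D2: -182, -386, -662, -1010
D3: -204, -276, -348
D4: -72, -72
The fourth differences are constant, so the polynomial has degree 4.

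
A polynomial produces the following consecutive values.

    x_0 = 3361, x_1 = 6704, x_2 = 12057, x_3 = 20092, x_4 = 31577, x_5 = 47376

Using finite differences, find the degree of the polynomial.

4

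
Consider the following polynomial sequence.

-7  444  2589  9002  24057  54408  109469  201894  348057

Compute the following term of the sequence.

568532

D1: 451, 2145, 6413, 15055, 30351, 55061, 92425, 146163
D2: 1694, 4268, 8642, 15296, 24710, 37364, 53738
D3: 2574, 4374, 6654, 9414, 12654, 16374
D4: 1800, 2280, 2760, 3240, 3720
D5: 480, 480, 480, 480
The fifth differences are constant (480).
3720 + 480 = 4200;  16374 + 4200 = 20574;  53738 + 20574 = 74312;  146163 + 74312 = 220475;  348057 + 220475 = 568532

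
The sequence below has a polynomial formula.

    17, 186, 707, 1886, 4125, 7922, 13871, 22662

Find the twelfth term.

169, 521, 1179, 2239, 3797, 5949, 8791
352, 658, 1060, 1558, 2152, 2842
306, 402, 498, 594, 690
96, 96, 96, 96
The fourth differences are constant (96).
690 + 96 = 786;  2842 + 786 = 3628;  8791 + 3628 = 12419;  22662 + 12419 = 35081
786 + 96 = 882;  3628 + 882 = 4510;  12419 + 4510 = 16929;  35081 + 16929 = 52010
882 + 96 = 978;  4510 + 978 = 5488;  16929 + 5488 = 22417;  52010 + 22417 = 74427
978 + 96 = 1074;  5488 + 1074 = 6562;  22417 + 6562 = 28979;  74427 + 28979 = 103406

103406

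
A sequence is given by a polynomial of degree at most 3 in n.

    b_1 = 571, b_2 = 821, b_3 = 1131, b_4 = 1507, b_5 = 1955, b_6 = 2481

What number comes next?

3091

250 , 310 , 376 , 448 , 526
60 , 66 , 72 , 78
6 , 6 , 6
Constant third difference = 6, so extend:
78 + 6 = 84;  526 + 84 = 610;  2481 + 610 = 3091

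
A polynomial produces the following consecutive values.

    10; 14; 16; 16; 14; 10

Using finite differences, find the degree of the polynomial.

2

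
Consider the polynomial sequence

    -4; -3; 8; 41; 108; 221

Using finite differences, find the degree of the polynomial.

3

Δ: 1, 11, 33, 67, 113
Δ²: 10, 22, 34, 46
Δ³: 12, 12, 12
The third differences are constant, so the polynomial has degree 3.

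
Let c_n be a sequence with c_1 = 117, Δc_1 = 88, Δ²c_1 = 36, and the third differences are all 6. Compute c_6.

Build the table forward from the leading diagonal:
Third differences: 6, 6, 6, 6, 6, 6
Second differences: 36, 42, 48, 54, 60, 66
First differences: 88, 124, 166, 214, 268, 328
c: 117, 205, 329, 495, 709, 977

977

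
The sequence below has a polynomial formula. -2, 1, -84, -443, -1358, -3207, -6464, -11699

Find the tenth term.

3, -85, -359, -915, -1849, -3257, -5235
-88, -274, -556, -934, -1408, -1978
-186, -282, -378, -474, -570
-96, -96, -96, -96
The fourth differences are constant (-96).
-570 − 96 = -666;  -1978 − 666 = -2644;  -5235 − 2644 = -7879;  -11699 − 7879 = -19578
-666 − 96 = -762;  -2644 − 762 = -3406;  -7879 − 3406 = -11285;  -19578 − 11285 = -30863

-30863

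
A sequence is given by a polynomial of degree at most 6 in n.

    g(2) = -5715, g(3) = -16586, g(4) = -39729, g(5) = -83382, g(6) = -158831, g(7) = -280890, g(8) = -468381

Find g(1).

-1446

First differences: -10871, -23143, -43653, -75449, -122059, -187491
Second differences: -12272, -20510, -31796, -46610, -65432
Third differences: -8238, -11286, -14814, -18822
Fourth differences: -3048, -3528, -4008
Fifth differences: -480, -480
The fifth differences are constant at -480.
Work back: -3048 + 480 = -2568;  -8238 + 2568 = -5670;  -12272 + 5670 = -6602;  -10871 + 6602 = -4269;  -5715 + 4269 = -1446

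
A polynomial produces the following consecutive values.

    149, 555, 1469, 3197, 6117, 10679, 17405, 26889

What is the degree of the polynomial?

4

D1: 406, 914, 1728, 2920, 4562, 6726, 9484
D2: 508, 814, 1192, 1642, 2164, 2758
D3: 306, 378, 450, 522, 594
D4: 72, 72, 72, 72
The fourth differences are constant, so the polynomial has degree 4.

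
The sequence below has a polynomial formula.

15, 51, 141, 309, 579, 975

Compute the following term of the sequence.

First differences: 36 , 90 , 168 , 270 , 396
Second differences: 54 , 78 , 102 , 126
Third differences: 24 , 24 , 24
Constant third difference = 24, so extend:
126 + 24 = 150;  396 + 150 = 546;  975 + 546 = 1521

1521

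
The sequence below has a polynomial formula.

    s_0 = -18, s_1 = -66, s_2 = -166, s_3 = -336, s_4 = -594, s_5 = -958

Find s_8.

D1: -48 , -100 , -170 , -258 , -364
D2: -52 , -70 , -88 , -106
D3: -18 , -18 , -18
Third differences constant at -18.
-106 − 18 = -124;  -364 − 124 = -488;  -958 − 488 = -1446
-124 − 18 = -142;  -488 − 142 = -630;  -1446 − 630 = -2076
-142 − 18 = -160;  -630 − 160 = -790;  -2076 − 790 = -2866

-2866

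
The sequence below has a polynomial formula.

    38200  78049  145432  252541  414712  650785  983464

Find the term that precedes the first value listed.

16477

First differences: 39849  67383  107109  162171  236073  332679
Second differences: 27534  39726  55062  73902  96606
Third differences: 12192  15336  18840  22704
Fourth differences: 3144  3504  3864
Fifth differences: 360  360
The fifth differences are constant at 360.
Work back: 3144 − 360 = 2784;  12192 − 2784 = 9408;  27534 − 9408 = 18126;  39849 − 18126 = 21723;  38200 − 21723 = 16477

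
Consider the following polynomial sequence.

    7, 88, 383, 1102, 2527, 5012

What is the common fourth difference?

72

First differences: 81, 295, 719, 1425, 2485
Second differences: 214, 424, 706, 1060
Third differences: 210, 282, 354
Fourth differences: 72, 72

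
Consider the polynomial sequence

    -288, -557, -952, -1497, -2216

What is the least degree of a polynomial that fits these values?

3

D1: -269, -395, -545, -719
D2: -126, -150, -174
D3: -24, -24
The third differences are constant, so the polynomial has degree 3.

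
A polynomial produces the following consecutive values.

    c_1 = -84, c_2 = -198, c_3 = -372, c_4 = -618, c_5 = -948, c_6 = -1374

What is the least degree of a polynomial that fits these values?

First differences: -114, -174, -246, -330, -426
Second differences: -60, -72, -84, -96
Third differences: -12, -12, -12
The third differences are constant, so the polynomial has degree 3.

3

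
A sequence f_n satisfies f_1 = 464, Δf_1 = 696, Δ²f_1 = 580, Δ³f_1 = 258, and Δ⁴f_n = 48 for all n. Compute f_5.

7808

Build the table forward from the leading diagonal:
D4: 48  48  48  48  48
D3: 258  306  354  402  450
D2: 580  838  1144  1498  1900
D1: 696  1276  2114  3258  4756
f: 464  1160  2436  4550  7808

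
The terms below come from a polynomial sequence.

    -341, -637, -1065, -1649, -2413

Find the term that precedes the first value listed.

Δ: -296  -428  -584  -764
Δ²: -132  -156  -180
Δ³: -24  -24
The third differences are constant at -24.
Work back: -132 + 24 = -108;  -296 + 108 = -188;  -341 + 188 = -153

-153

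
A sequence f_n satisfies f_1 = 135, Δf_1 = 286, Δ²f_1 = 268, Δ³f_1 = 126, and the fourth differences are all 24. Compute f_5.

Build the table forward from the leading diagonal:
Fourth differences: 24, 24, 24, 24, 24
Third differences: 126, 150, 174, 198, 222
Second differences: 268, 394, 544, 718, 916
First differences: 286, 554, 948, 1492, 2210
f: 135, 421, 975, 1923, 3415

3415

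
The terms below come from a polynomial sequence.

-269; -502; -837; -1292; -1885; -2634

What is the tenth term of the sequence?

First differences: -233, -335, -455, -593, -749
Second differences: -102, -120, -138, -156
Third differences: -18, -18, -18
Constant third difference = -18, so extend:
-156 − 18 = -174;  -749 − 174 = -923;  -2634 − 923 = -3557
-174 − 18 = -192;  -923 − 192 = -1115;  -3557 − 1115 = -4672
-192 − 18 = -210;  -1115 − 210 = -1325;  -4672 − 1325 = -5997
-210 − 18 = -228;  -1325 − 228 = -1553;  -5997 − 1553 = -7550

-7550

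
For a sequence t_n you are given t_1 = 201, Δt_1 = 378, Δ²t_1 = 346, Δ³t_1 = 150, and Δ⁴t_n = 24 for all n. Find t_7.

Build the table forward from the leading diagonal:
Fourth differences: 24, 24, 24, 24, 24, 24, 24
Third differences: 150, 174, 198, 222, 246, 270, 294
Second differences: 346, 496, 670, 868, 1090, 1336, 1606
First differences: 378, 724, 1220, 1890, 2758, 3848, 5184
t: 201, 579, 1303, 2523, 4413, 7171, 11019

11019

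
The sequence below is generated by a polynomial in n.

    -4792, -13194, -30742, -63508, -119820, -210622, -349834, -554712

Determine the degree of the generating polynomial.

First differences: -8402, -17548, -32766, -56312, -90802, -139212, -204878
Second differences: -9146, -15218, -23546, -34490, -48410, -65666
Third differences: -6072, -8328, -10944, -13920, -17256
Fourth differences: -2256, -2616, -2976, -3336
Fifth differences: -360, -360, -360
The fifth differences are constant, so the polynomial has degree 5.

5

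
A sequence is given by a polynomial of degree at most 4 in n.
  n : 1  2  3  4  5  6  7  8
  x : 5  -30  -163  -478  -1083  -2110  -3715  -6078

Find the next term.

D1: -35, -133, -315, -605, -1027, -1605, -2363
D2: -98, -182, -290, -422, -578, -758
D3: -84, -108, -132, -156, -180
D4: -24, -24, -24, -24
Constant fourth difference = -24, so extend:
-180 − 24 = -204;  -758 − 204 = -962;  -2363 − 962 = -3325;  -6078 − 3325 = -9403

-9403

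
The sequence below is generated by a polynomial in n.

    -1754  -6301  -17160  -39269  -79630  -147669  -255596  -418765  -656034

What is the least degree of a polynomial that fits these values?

5

Δ: -4547, -10859, -22109, -40361, -68039, -107927, -163169, -237269
Δ²: -6312, -11250, -18252, -27678, -39888, -55242, -74100
Δ³: -4938, -7002, -9426, -12210, -15354, -18858
Δ⁴: -2064, -2424, -2784, -3144, -3504
Δ⁵: -360, -360, -360, -360
The fifth differences are constant, so the polynomial has degree 5.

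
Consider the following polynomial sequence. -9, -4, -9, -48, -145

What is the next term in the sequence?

5, -5, -39, -97
-10, -34, -58
-24, -24
Constant third difference = -24, so extend:
-58 − 24 = -82;  -97 − 82 = -179;  -145 − 179 = -324

-324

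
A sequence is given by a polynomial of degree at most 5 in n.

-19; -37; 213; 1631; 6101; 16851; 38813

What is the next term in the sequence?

Δ: -18, 250, 1418, 4470, 10750, 21962
Δ²: 268, 1168, 3052, 6280, 11212
Δ³: 900, 1884, 3228, 4932
Δ⁴: 984, 1344, 1704
Δ⁵: 360, 360
The fifth differences are constant (360).
1704 + 360 = 2064;  4932 + 2064 = 6996;  11212 + 6996 = 18208;  21962 + 18208 = 40170;  38813 + 40170 = 78983

78983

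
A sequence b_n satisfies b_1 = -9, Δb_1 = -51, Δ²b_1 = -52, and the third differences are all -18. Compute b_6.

-964

Build the table forward from the leading diagonal:
Δ³: -18  -18  -18  -18  -18  -18
Δ²: -52  -70  -88  -106  -124  -142
Δ: -51  -103  -173  -261  -367  -491
b: -9  -60  -163  -336  -597  -964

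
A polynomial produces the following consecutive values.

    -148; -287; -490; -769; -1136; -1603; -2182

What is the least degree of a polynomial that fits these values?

3

First differences: -139, -203, -279, -367, -467, -579
Second differences: -64, -76, -88, -100, -112
Third differences: -12, -12, -12, -12
The third differences are constant, so the polynomial has degree 3.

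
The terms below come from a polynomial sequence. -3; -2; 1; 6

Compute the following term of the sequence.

Δ: 1, 3, 5
Δ²: 2, 2
The second differences are constant (2).
5 + 2 = 7;  6 + 7 = 13

13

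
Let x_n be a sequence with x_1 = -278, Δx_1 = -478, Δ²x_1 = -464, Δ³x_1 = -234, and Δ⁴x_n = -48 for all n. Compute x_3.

-1698

Build the table forward from the leading diagonal:
Fourth differences: -48, -48, -48
Third differences: -234, -282, -330
Second differences: -464, -698, -980
First differences: -478, -942, -1640
x: -278, -756, -1698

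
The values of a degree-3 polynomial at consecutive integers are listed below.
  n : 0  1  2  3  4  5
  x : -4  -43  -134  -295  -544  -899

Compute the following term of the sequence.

-39  -91  -161  -249  -355
-52  -70  -88  -106
-18  -18  -18
Constant third difference = -18, so extend:
-106 − 18 = -124;  -355 − 124 = -479;  -899 − 479 = -1378

-1378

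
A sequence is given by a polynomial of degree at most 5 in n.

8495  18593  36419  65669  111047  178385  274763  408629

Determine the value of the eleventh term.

First differences: 10098, 17826, 29250, 45378, 67338, 96378, 133866
Second differences: 7728, 11424, 16128, 21960, 29040, 37488
Third differences: 3696, 4704, 5832, 7080, 8448
Fourth differences: 1008, 1128, 1248, 1368
Fifth differences: 120, 120, 120
Fifth differences constant at 120.
1368 + 120 = 1488;  8448 + 1488 = 9936;  37488 + 9936 = 47424;  133866 + 47424 = 181290;  408629 + 181290 = 589919
1488 + 120 = 1608;  9936 + 1608 = 11544;  47424 + 11544 = 58968;  181290 + 58968 = 240258;  589919 + 240258 = 830177
1608 + 120 = 1728;  11544 + 1728 = 13272;  58968 + 13272 = 72240;  240258 + 72240 = 312498;  830177 + 312498 = 1142675

1142675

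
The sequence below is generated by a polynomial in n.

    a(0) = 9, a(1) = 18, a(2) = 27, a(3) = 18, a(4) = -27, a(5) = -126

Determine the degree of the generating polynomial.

D1: 9, 9, -9, -45, -99
D2: 0, -18, -36, -54
D3: -18, -18, -18
The third differences are constant, so the polynomial has degree 3.

3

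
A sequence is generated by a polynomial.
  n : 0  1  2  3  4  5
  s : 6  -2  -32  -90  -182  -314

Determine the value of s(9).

Δ: -8 , -30 , -58 , -92 , -132
Δ²: -22 , -28 , -34 , -40
Δ³: -6 , -6 , -6
Third differences constant at -6.
-40 − 6 = -46;  -132 − 46 = -178;  -314 − 178 = -492
-46 − 6 = -52;  -178 − 52 = -230;  -492 − 230 = -722
-52 − 6 = -58;  -230 − 58 = -288;  -722 − 288 = -1010
-58 − 6 = -64;  -288 − 64 = -352;  -1010 − 352 = -1362

-1362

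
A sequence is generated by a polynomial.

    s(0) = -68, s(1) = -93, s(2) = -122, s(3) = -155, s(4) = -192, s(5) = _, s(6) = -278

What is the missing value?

Using the first 5 terms:
First differences: -25, -29, -33, -37
Second differences: -4, -4, -4
Constant second difference = -4.
Extend forward: -37 − 4 = -41;  -192 − 41 = -233

-233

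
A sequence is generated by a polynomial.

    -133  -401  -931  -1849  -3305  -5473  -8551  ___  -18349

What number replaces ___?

Using the first 7 terms:
-268  -530  -918  -1456  -2168  -3078
-262  -388  -538  -712  -910
-126  -150  -174  -198
-24  -24  -24
Constant fourth difference = -24.
Extend forward: -198 − 24 = -222;  -910 − 222 = -1132;  -3078 − 1132 = -4210;  -8551 − 4210 = -12761

-12761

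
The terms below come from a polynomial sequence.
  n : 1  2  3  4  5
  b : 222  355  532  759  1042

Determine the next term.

1387

133 , 177 , 227 , 283
44 , 50 , 56
6 , 6
The third differences are constant (6).
56 + 6 = 62;  283 + 62 = 345;  1042 + 345 = 1387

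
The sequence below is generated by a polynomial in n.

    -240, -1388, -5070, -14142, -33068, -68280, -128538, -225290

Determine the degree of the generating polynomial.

5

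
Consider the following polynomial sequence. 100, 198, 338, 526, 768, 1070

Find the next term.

D1: 98, 140, 188, 242, 302
D2: 42, 48, 54, 60
D3: 6, 6, 6
Third differences constant at 6.
60 + 6 = 66;  302 + 66 = 368;  1070 + 368 = 1438

1438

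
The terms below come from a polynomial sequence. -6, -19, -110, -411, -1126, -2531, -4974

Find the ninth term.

-14726

First differences: -13, -91, -301, -715, -1405, -2443
Second differences: -78, -210, -414, -690, -1038
Third differences: -132, -204, -276, -348
Fourth differences: -72, -72, -72
The fourth differences are constant (-72).
-348 − 72 = -420;  -1038 − 420 = -1458;  -2443 − 1458 = -3901;  -4974 − 3901 = -8875
-420 − 72 = -492;  -1458 − 492 = -1950;  -3901 − 1950 = -5851;  -8875 − 5851 = -14726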